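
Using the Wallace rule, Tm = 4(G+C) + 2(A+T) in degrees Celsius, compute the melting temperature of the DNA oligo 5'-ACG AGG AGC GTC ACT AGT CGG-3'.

C=5, T=3, G=8, A=5
A+T = 8, G+C = 13
Tm = 4·13 + 2·8 = 52 + 16 = 68°C

68°C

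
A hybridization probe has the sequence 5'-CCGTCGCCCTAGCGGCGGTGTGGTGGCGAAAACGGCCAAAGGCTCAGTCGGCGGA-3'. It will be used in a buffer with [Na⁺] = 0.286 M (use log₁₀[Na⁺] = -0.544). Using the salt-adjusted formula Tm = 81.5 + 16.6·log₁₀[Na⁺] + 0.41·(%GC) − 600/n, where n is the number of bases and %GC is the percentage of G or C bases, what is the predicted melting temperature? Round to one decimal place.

89.9°C

Length n = 55. Counting bases: A=10, C=16, G=22, T=7
G+C = 38, so %GC = 38/55 × 100 = 69.091%
Salt term: 16.6 × (-0.544) = -9.03
GC term: 0.41 × 69.091 = 28.327; length term: −600/55 = −10.909
Tm = 81.5 + (-9.03) + 28.327 − 10.909 = 89.888 → 89.9°C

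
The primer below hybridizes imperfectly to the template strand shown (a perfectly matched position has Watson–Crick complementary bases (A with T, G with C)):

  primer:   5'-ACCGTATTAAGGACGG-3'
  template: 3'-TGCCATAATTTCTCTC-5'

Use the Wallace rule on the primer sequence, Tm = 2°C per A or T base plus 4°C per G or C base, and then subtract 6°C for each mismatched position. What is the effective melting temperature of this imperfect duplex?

24°C

Primer base counts: A=5, T=3, G=5, C=3 → A+T=8, G+C=8
Perfect-match Tm = 2(8) + 4(8) = 16 + 32 = 48°C
Mismatches (positions where the bases are not complementary): 4 (at positions 3, 11, 14, 15)
Effective Tm = 48 − 4×6 = 48 − 24 = 24°C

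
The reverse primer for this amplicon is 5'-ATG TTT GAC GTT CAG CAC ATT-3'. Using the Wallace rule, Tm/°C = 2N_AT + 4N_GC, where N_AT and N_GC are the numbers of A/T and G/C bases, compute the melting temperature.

58°C

Counting bases: A=5, T=8, C=4, G=4
A+T = 13, G+C = 8
Tm = 4·8 + 2·13 = 32 + 26 = 58°C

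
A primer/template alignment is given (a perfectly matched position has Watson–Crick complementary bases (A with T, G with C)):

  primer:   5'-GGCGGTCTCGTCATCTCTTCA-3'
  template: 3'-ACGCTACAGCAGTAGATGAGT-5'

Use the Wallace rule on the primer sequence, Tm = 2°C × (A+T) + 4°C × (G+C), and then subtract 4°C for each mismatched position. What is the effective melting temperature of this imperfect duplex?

Primer base counts: A=2, T=7, G=5, C=7 → A+T=9, G+C=12
Perfect-match Tm = 2(9) + 4(12) = 18 + 48 = 66°C
Mismatches (positions where the bases are not complementary): 5 (at positions 1, 5, 7, 17, 18)
Effective Tm = 66 − 5×4 = 66 − 20 = 46°C

46°C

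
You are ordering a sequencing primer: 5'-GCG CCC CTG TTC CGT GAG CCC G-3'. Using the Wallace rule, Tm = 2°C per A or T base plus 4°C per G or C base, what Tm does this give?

78°C

Base counts: A=1, C=10, T=4, G=7
So N_AT = 5 and N_GC = 17.
Tm = 2(5) + 4(17) = 10 + 68 = 78°C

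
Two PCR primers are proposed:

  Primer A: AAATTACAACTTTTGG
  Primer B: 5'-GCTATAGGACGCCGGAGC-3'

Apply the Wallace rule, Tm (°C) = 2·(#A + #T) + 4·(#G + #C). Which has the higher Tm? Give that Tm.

Primer A: A+T=12, G+C=4 → Tm = 2(12)+4(4) = 40°C
Primer B: A+T=6, G+C=12 → Tm = 2(6)+4(12) = 60°C
40°C vs 60°C → primer B is higher.

Primer B, 60°C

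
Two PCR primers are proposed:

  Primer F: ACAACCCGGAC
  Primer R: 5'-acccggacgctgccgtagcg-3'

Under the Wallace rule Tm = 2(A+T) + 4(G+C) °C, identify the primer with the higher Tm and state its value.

Primer R, 70°C

Primer F: A+T=4, G+C=7 → Tm = 2(4)+4(7) = 36°C
Primer R: A+T=5, G+C=15 → Tm = 2(5)+4(15) = 70°C
36°C vs 70°C → primer R is higher.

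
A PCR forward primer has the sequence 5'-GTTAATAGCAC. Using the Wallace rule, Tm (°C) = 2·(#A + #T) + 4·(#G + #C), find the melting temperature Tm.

Counting bases: A=4, T=3, C=2, G=2
AT pairs contribute 7, GC pairs contribute 4.
Tm = 4·4 + 2·7 = 16 + 14 = 30°C

30°C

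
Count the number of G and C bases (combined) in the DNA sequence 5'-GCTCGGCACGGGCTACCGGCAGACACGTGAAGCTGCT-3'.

25

Counting bases: G=13, C=12, T=5, A=7
Total G or C: 13 + 12 = 25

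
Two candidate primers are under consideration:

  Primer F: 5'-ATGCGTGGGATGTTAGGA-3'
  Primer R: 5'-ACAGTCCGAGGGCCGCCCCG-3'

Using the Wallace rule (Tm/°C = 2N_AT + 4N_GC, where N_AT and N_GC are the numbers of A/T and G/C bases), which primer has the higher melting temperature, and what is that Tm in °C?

Primer R, 72°C

Primer F: A+T=9, G+C=9 → Tm = 2(9)+4(9) = 54°C
Primer R: A+T=4, G+C=16 → Tm = 2(4)+4(16) = 72°C
54°C vs 72°C → primer R is higher.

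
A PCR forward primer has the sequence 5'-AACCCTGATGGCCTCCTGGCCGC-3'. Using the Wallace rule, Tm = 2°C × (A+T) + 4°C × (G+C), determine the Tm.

78°C

Counting bases: G=6, C=10, A=3, T=4
So N_AT = 7 and N_GC = 16.
Tm = 4·16 + 2·7 = 64 + 14 = 78°C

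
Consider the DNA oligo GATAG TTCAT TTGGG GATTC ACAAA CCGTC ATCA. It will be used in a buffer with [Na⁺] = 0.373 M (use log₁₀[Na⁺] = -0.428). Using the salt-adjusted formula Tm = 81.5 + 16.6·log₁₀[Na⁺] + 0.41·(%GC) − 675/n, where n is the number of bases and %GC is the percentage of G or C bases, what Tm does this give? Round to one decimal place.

Length n = 34. Base counts: C=7, G=7, T=10, A=10
G+C = 14, so %GC = 14/34 × 100 = 41.176%
Salt term: 16.6 × (-0.428) = -7.105
GC term: 0.41 × 41.176 = 16.882; length term: −675/34 = −19.853
Tm = 81.5 + (-7.105) + 16.882 − 19.853 = 71.424 → 71.4°C

71.4°C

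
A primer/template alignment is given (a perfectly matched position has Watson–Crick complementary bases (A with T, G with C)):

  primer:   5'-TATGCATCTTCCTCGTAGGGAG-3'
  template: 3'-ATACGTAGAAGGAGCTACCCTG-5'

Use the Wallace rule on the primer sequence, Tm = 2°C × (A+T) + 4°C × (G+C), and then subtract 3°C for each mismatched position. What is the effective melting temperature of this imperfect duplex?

Primer base counts: A=4, T=7, G=6, C=5 → A+T=11, G+C=11
Perfect-match Tm = 2(11) + 4(11) = 22 + 44 = 66°C
Mismatches (positions where the bases are not complementary): 3 (at positions 16, 17, 22)
Effective Tm = 66 − 3×3 = 66 − 9 = 57°C

57°C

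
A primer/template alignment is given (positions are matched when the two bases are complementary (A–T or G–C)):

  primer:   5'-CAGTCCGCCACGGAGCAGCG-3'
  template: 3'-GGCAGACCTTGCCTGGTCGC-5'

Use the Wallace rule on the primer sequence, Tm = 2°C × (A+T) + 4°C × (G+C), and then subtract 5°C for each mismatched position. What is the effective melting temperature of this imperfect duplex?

45°C

Primer base counts: A=4, T=1, G=7, C=8 → A+T=5, G+C=15
Perfect-match Tm = 2(5) + 4(15) = 10 + 60 = 70°C
Mismatches (positions where the bases are not complementary): 5 (at positions 2, 6, 8, 9, 15)
Effective Tm = 70 − 5×5 = 70 − 25 = 45°C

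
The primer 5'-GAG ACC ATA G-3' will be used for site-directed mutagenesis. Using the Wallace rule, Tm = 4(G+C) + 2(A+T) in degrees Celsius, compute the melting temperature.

Counting bases: A=4, G=3, T=1, C=2
A+T = 5, G+C = 5
Tm = 2(5) + 4(5) = 10 + 20 = 30°C

30°C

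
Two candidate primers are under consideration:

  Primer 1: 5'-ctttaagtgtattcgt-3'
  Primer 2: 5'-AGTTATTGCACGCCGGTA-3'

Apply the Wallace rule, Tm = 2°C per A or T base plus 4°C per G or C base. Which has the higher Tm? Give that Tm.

Primer 2, 54°C

Primer 1: A+T=11, G+C=5 → Tm = 2(11)+4(5) = 42°C
Primer 2: A+T=9, G+C=9 → Tm = 2(9)+4(9) = 54°C
42°C vs 54°C → primer 2 is higher.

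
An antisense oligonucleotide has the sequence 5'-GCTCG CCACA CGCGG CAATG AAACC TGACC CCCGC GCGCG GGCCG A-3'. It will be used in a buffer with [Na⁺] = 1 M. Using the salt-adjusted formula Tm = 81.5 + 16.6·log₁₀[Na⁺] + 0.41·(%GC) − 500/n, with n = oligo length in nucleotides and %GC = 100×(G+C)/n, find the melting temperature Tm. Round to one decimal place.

100.9°C

Length n = 46. Scanning the sequence gives A=9, C=20, T=3, G=14.
G+C = 34, so %GC = 34/46 × 100 = 73.913%
Salt term: 16.6 × (0) = 0
GC term: 0.41 × 73.913 = 30.304; length term: −500/46 = −10.87
Tm = 81.5 + (0) + 30.304 − 10.87 = 100.934 → 100.9°C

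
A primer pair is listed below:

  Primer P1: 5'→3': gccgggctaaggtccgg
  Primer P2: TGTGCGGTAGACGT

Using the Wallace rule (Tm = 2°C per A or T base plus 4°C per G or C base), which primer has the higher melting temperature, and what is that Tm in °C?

Primer P1: A+T=4, G+C=13 → Tm = 2(4)+4(13) = 60°C
Primer P2: A+T=6, G+C=8 → Tm = 2(6)+4(8) = 44°C
60°C vs 44°C → primer P1 is higher.

Primer P1, 60°C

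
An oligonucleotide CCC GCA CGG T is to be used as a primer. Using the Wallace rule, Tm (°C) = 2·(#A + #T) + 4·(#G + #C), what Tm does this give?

36°C

Base counts: A=1, G=3, C=5, T=1
So N_AT = 2 and N_GC = 8.
Tm = 2×2 + 4×8 = 36°C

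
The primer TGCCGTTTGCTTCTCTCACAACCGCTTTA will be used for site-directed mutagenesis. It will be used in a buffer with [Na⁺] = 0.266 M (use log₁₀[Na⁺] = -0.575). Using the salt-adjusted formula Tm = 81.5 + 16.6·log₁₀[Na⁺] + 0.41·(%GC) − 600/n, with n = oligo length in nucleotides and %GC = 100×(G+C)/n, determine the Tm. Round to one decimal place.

Length n = 29. Base counts: C=10, G=4, T=11, A=4
G+C = 14, so %GC = 14/29 × 100 = 48.276%
Salt term: 16.6 × (-0.575) = -9.545
GC term: 0.41 × 48.276 = 19.793; length term: −600/29 = −20.69
Tm = 81.5 + (-9.545) + 19.793 − 20.69 = 71.058 → 71.1°C

71.1°C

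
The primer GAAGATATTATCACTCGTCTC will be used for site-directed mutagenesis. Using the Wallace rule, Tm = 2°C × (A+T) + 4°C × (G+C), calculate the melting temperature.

Counting bases: G=3, A=6, C=5, T=7
So N_AT = 13 and N_GC = 8.
Tm = 2(13) + 4(8) = 26 + 32 = 58°C

58°C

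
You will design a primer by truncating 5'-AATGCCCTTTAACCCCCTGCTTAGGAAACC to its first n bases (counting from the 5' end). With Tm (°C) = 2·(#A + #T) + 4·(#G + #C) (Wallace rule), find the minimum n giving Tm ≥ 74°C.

n = 25

First 24 bases: AATGCCCTTTAACCCCCTGCTTAG → Tm = 72°C (< 74°C)
First 25 bases: AATGCCCTTTAACCCCCTGCTTAGG → Tm = 76°C (≥ 74°C)
Since every base adds ≥2°C, Tm only increases with n, so the threshold is first crossed at n = 25.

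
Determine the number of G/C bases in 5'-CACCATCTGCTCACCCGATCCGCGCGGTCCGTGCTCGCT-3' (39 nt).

27

Scanning the sequence gives T=8, C=18, A=4, G=9.
Total G or C: 9 + 18 = 27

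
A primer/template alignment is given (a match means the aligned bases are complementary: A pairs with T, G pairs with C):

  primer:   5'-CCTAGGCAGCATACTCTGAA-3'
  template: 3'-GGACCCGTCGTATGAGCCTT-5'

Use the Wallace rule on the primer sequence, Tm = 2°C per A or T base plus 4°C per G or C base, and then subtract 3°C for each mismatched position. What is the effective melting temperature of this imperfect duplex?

54°C

Primer base counts: A=6, T=4, G=4, C=6 → A+T=10, G+C=10
Perfect-match Tm = 2(10) + 4(10) = 20 + 40 = 60°C
Mismatches (positions where the bases are not complementary): 2 (at positions 4, 17)
Effective Tm = 60 − 2×3 = 60 − 6 = 54°C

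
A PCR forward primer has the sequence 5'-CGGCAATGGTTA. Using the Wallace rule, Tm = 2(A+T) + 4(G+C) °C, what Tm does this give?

Scanning the sequence gives T=3, G=4, C=2, A=3.
A+T = 6, G+C = 6
Tm = 2(6) + 4(6) = 12 + 24 = 36°C

36°C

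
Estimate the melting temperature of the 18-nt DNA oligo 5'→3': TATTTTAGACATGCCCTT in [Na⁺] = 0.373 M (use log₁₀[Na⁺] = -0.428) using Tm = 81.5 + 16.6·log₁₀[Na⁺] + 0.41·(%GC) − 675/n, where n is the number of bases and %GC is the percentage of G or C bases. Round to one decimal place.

50.6°C

Length n = 18. A=4, T=8, C=4, G=2
G+C = 6, so %GC = 6/18 × 100 = 33.333%
Salt term: 16.6 × (-0.428) = -7.105
GC term: 0.41 × 33.333 = 13.667; length term: −675/18 = −37.5
Tm = 81.5 + (-7.105) + 13.667 − 37.5 = 50.562 → 50.6°C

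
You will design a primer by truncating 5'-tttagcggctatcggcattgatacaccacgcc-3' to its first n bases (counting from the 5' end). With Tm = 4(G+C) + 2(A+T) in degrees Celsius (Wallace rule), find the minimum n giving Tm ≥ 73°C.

First 25 bases: TTTAGCGGCTATCGGCATTGATACA → Tm = 72°C (< 73°C)
First 26 bases: TTTAGCGGCTATCGGCATTGATACAC → Tm = 76°C (≥ 73°C)
Since every base adds ≥2°C, Tm only increases with n, so the threshold is first crossed at n = 26.

n = 26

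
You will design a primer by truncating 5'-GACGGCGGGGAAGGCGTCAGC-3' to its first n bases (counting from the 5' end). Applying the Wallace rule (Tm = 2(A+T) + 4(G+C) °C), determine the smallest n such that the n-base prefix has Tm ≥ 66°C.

n = 19

First 18 bases: GACGGCGGGGAAGGCGTC → Tm = 64°C (< 66°C)
First 19 bases: GACGGCGGGGAAGGCGTCA → Tm = 66°C (≥ 66°C)
Since every base adds ≥2°C, Tm only increases with n, so the threshold is first crossed at n = 19.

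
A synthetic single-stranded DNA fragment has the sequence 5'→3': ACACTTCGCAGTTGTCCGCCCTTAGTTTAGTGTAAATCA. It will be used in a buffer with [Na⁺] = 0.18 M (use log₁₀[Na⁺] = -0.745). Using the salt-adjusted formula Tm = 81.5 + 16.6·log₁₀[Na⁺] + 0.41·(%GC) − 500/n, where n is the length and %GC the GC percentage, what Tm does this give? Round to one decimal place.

Length n = 39. Base counts: A=9, G=7, T=13, C=10
G+C = 17, so %GC = 17/39 × 100 = 43.59%
Salt term: 16.6 × (-0.745) = -12.367
GC term: 0.41 × 43.59 = 17.872; length term: −500/39 = −12.821
Tm = 81.5 + (-12.367) + 17.872 − 12.821 = 74.184 → 74.2°C

74.2°C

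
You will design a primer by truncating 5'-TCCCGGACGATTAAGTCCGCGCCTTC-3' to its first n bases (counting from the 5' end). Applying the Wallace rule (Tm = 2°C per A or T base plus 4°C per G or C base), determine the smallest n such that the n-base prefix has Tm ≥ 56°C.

n = 18

First 17 bases: TCCCGGACGATTAAGTC → Tm = 52°C (< 56°C)
First 18 bases: TCCCGGACGATTAAGTCC → Tm = 56°C (≥ 56°C)
Each additional base adds 2°C (A/T) or 4°C (G/C), so Tm is non-decreasing in n; n = 18 is the first length to reach 56°C.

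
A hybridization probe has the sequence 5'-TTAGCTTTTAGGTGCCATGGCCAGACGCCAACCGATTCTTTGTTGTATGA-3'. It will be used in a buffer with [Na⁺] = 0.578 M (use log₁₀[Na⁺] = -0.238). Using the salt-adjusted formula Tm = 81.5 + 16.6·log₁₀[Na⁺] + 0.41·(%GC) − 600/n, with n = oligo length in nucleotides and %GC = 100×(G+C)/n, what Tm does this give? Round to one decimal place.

84.4°C

Length n = 50. Counting bases: A=10, T=17, G=12, C=11
G+C = 23, so %GC = 23/50 × 100 = 46%
Salt term: 16.6 × (-0.238) = -3.951
GC term: 0.41 × 46 = 18.86; length term: −600/50 = −12
Tm = 81.5 + (-3.951) + 18.86 − 12 = 84.409 → 84.4°C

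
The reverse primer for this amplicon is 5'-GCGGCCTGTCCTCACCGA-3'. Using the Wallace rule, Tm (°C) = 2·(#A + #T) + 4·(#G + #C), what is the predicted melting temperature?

Counting bases: T=3, A=2, C=8, G=5
AT pairs contribute 5, GC pairs contribute 13.
Tm = 2×5 + 4×13 = 62°C

62°C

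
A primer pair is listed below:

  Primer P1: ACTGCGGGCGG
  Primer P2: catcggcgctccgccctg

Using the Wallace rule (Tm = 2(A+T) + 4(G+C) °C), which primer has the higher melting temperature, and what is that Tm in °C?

Primer P1: A+T=2, G+C=9 → Tm = 2(2)+4(9) = 40°C
Primer P2: A+T=4, G+C=14 → Tm = 2(4)+4(14) = 64°C
40°C vs 64°C → primer P2 is higher.

Primer P2, 64°C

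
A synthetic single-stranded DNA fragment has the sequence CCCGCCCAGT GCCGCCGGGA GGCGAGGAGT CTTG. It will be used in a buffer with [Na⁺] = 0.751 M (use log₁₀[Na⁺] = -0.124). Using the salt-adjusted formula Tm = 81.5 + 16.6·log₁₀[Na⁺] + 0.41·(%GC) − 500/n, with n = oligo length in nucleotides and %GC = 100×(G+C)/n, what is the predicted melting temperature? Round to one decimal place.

96.1°C

Length n = 34. T=4, A=4, G=14, C=12
G+C = 26, so %GC = 26/34 × 100 = 76.471%
Salt term: 16.6 × (-0.124) = -2.058
GC term: 0.41 × 76.471 = 31.353; length term: −500/34 = −14.706
Tm = 81.5 + (-2.058) + 31.353 − 14.706 = 96.089 → 96.1°C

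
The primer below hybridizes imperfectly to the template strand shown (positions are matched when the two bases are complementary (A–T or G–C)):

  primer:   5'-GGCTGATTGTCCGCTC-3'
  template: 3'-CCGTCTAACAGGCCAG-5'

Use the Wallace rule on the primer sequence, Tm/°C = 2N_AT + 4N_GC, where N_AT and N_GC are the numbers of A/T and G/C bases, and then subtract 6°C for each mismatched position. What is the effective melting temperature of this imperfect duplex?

40°C

Primer base counts: A=1, T=5, G=5, C=5 → A+T=6, G+C=10
Perfect-match Tm = 2(6) + 4(10) = 12 + 40 = 52°C
Mismatches (positions where the bases are not complementary): 2 (at positions 4, 14)
Effective Tm = 52 − 2×6 = 52 − 12 = 40°C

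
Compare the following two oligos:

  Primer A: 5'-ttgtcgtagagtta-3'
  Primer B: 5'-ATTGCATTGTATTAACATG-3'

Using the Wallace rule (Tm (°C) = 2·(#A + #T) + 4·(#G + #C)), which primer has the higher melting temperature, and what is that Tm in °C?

Primer B, 48°C

Primer A: A+T=9, G+C=5 → Tm = 2(9)+4(5) = 38°C
Primer B: A+T=14, G+C=5 → Tm = 2(14)+4(5) = 48°C
38°C vs 48°C → primer B is higher.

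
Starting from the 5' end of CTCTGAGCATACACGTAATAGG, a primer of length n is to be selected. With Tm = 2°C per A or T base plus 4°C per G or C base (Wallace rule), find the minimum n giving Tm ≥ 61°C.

n = 22

First 21 bases: CTCTGAGCATACACGTAATAG → Tm = 60°C (< 61°C)
First 22 bases: CTCTGAGCATACACGTAATAGG → Tm = 64°C (≥ 61°C)
Since every base adds ≥2°C, Tm only increases with n, so the threshold is first crossed at n = 22.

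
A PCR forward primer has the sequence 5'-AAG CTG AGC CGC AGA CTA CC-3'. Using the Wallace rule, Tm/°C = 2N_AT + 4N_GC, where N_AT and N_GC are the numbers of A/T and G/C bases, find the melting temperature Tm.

Scanning the sequence gives G=5, T=2, A=6, C=7.
So N_AT = 8 and N_GC = 12.
Tm = 4·12 + 2·8 = 48 + 16 = 64°C

64°C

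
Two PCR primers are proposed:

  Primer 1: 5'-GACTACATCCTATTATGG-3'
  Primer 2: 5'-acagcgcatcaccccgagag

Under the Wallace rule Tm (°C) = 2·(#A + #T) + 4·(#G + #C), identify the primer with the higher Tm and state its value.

Primer 2, 66°C

Primer 1: A+T=11, G+C=7 → Tm = 2(11)+4(7) = 50°C
Primer 2: A+T=7, G+C=13 → Tm = 2(7)+4(13) = 66°C
50°C vs 66°C → primer 2 is higher.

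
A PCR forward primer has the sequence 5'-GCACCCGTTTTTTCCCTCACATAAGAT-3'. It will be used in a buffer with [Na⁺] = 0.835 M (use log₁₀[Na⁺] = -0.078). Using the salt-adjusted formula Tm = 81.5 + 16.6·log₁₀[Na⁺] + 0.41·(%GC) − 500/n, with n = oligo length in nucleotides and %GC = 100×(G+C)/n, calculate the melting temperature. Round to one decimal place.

79.9°C

Length n = 27. Scanning the sequence gives T=9, A=6, C=9, G=3.
G+C = 12, so %GC = 12/27 × 100 = 44.444%
Salt term: 16.6 × (-0.078) = -1.295
GC term: 0.41 × 44.444 = 18.222; length term: −500/27 = −18.519
Tm = 81.5 + (-1.295) + 18.222 − 18.519 = 79.908 → 79.9°C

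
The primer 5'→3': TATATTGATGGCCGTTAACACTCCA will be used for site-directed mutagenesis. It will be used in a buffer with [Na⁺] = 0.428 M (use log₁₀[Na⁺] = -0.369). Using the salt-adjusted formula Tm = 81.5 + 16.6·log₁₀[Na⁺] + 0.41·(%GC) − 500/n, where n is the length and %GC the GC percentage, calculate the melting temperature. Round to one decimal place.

Length n = 25. A=7, T=8, C=6, G=4
G+C = 10, so %GC = 10/25 × 100 = 40%
Salt term: 16.6 × (-0.369) = -6.125
GC term: 0.41 × 40 = 16.4; length term: −500/25 = −20
Tm = 81.5 + (-6.125) + 16.4 − 20 = 71.775 → 71.8°C

71.8°C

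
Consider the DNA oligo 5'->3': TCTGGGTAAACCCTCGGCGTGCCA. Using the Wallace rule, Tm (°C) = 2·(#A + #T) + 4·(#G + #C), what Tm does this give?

Base counts: T=5, A=4, G=7, C=8
AT pairs contribute 9, GC pairs contribute 15.
Tm = 2×9 + 4×15 = 78°C

78°C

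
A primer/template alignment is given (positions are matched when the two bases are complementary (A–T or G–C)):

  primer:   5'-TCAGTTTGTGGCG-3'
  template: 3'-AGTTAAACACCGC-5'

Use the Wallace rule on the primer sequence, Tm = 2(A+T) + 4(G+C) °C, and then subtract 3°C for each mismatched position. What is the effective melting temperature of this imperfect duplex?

Primer base counts: A=1, T=5, G=5, C=2 → A+T=6, G+C=7
Perfect-match Tm = 2(6) + 4(7) = 12 + 28 = 40°C
Mismatches (positions where the bases are not complementary): 1 (at position 4)
Effective Tm = 40 − 1×3 = 40 − 3 = 37°C

37°C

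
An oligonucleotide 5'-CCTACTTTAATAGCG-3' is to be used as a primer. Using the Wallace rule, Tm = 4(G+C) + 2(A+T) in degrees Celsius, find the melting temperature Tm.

Scanning the sequence gives G=2, A=4, T=5, C=4.
AT pairs contribute 9, GC pairs contribute 6.
Tm = 2(9) + 4(6) = 18 + 24 = 42°C

42°C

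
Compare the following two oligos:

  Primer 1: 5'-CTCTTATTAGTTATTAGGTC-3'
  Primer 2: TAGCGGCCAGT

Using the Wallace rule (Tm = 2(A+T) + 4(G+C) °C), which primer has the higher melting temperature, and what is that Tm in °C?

Primer 1, 52°C

Primer 1: A+T=14, G+C=6 → Tm = 2(14)+4(6) = 52°C
Primer 2: A+T=4, G+C=7 → Tm = 2(4)+4(7) = 36°C
52°C vs 36°C → primer 1 is higher.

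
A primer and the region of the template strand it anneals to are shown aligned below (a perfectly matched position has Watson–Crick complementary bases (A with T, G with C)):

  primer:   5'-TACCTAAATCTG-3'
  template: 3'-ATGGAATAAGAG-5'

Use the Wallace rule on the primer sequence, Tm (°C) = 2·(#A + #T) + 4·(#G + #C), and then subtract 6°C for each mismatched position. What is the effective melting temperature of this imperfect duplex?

14°C

Primer base counts: A=4, T=4, G=1, C=3 → A+T=8, G+C=4
Perfect-match Tm = 2(8) + 4(4) = 16 + 16 = 32°C
Mismatches (positions where the bases are not complementary): 3 (at positions 6, 8, 12)
Effective Tm = 32 − 3×6 = 32 − 18 = 14°C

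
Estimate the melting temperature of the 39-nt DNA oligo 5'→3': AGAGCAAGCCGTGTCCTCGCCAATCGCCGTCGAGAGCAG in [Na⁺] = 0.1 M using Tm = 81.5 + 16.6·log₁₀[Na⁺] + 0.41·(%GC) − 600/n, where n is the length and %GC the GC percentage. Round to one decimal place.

Length n = 39. Scanning the sequence gives T=5, A=9, G=12, C=13.
G+C = 25, so %GC = 25/39 × 100 = 64.103%
Salt term: 16.6 × (-1) = -16.6
GC term: 0.41 × 64.103 = 26.282; length term: −600/39 = −15.385
Tm = 81.5 + (-16.6) + 26.282 − 15.385 = 75.797 → 75.8°C

75.8°C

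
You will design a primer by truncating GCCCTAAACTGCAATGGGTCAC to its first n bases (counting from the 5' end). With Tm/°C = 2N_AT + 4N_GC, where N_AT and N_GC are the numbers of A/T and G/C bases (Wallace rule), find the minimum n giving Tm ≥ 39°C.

First 12 bases: GCCCTAAACTGC → Tm = 38°C (< 39°C)
First 13 bases: GCCCTAAACTGCA → Tm = 40°C (≥ 39°C)
Since every base adds ≥2°C, Tm only increases with n, so the threshold is first crossed at n = 13.

n = 13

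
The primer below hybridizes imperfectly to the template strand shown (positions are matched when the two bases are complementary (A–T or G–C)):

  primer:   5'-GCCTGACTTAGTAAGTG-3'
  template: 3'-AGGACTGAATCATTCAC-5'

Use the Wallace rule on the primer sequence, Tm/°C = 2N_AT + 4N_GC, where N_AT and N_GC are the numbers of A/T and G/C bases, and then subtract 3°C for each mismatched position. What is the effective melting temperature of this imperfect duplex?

Primer base counts: A=4, T=5, G=5, C=3 → A+T=9, G+C=8
Perfect-match Tm = 2(9) + 4(8) = 18 + 32 = 50°C
Mismatches (positions where the bases are not complementary): 1 (at position 1)
Effective Tm = 50 − 1×3 = 50 − 3 = 47°C

47°C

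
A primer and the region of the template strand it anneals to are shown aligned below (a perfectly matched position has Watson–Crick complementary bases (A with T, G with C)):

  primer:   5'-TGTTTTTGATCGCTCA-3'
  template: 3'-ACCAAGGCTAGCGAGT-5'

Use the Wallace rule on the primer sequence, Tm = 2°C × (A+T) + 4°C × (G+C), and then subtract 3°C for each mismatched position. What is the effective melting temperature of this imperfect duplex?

Primer base counts: A=2, T=8, G=3, C=3 → A+T=10, G+C=6
Perfect-match Tm = 2(10) + 4(6) = 20 + 24 = 44°C
Mismatches (positions where the bases are not complementary): 3 (at positions 3, 6, 7)
Effective Tm = 44 − 3×3 = 44 − 9 = 35°C

35°C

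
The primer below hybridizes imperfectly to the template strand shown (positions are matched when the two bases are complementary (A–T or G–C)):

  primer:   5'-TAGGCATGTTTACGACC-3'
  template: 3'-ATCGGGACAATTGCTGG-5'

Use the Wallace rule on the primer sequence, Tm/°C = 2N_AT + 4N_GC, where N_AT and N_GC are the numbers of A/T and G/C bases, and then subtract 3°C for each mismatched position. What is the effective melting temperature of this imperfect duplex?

41°C

Primer base counts: A=4, T=5, G=4, C=4 → A+T=9, G+C=8
Perfect-match Tm = 2(9) + 4(8) = 18 + 32 = 50°C
Mismatches (positions where the bases are not complementary): 3 (at positions 4, 6, 11)
Effective Tm = 50 − 3×3 = 50 − 9 = 41°C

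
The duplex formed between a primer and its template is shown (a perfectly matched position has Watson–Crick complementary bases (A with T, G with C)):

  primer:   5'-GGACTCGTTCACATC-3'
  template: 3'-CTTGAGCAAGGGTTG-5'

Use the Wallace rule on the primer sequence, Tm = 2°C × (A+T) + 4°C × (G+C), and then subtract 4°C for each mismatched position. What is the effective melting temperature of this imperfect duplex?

34°C

Primer base counts: A=3, T=4, G=3, C=5 → A+T=7, G+C=8
Perfect-match Tm = 2(7) + 4(8) = 14 + 32 = 46°C
Mismatches (positions where the bases are not complementary): 3 (at positions 2, 11, 14)
Effective Tm = 46 − 3×4 = 46 − 12 = 34°C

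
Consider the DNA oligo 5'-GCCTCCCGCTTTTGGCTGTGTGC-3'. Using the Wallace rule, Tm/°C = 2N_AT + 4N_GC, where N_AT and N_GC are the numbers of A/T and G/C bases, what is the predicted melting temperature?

76°C

Base counts: A=0, C=8, T=8, G=7
So N_AT = 8 and N_GC = 15.
Tm = 2(8) + 4(15) = 16 + 60 = 76°C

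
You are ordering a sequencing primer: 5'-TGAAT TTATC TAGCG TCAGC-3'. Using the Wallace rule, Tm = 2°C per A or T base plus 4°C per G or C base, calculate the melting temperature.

Counting bases: A=5, G=4, C=4, T=7
AT pairs contribute 12, GC pairs contribute 8.
Tm = 2×12 + 4×8 = 56°C

56°C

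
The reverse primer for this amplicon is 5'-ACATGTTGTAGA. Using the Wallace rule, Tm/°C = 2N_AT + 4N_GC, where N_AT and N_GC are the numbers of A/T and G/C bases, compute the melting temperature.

Counting bases: C=1, A=4, T=4, G=3
AT pairs contribute 8, GC pairs contribute 4.
Tm = 2(8) + 4(4) = 16 + 16 = 32°C

32°C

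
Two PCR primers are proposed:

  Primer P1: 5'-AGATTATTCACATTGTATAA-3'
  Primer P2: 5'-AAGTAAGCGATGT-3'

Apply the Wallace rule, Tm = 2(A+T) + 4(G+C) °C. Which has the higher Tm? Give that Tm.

Primer P1: A+T=16, G+C=4 → Tm = 2(16)+4(4) = 48°C
Primer P2: A+T=8, G+C=5 → Tm = 2(8)+4(5) = 36°C
48°C vs 36°C → primer P1 is higher.

Primer P1, 48°C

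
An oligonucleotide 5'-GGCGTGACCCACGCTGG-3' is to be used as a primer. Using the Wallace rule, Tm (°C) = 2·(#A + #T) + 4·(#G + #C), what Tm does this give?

60°C

Scanning the sequence gives G=7, T=2, C=6, A=2.
So N_AT = 4 and N_GC = 13.
Tm = 2×4 + 4×13 = 60°C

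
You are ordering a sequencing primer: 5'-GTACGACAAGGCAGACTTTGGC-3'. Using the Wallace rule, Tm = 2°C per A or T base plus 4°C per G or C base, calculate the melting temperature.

68°C

Scanning the sequence gives A=6, G=7, C=5, T=4.
AT pairs contribute 10, GC pairs contribute 12.
Tm = 2(10) + 4(12) = 20 + 48 = 68°C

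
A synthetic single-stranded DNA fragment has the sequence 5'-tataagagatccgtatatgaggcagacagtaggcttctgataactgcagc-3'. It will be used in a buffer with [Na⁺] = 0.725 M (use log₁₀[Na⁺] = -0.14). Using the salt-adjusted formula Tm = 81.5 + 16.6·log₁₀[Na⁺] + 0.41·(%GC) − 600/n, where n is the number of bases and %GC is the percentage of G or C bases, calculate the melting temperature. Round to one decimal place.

85.2°C

Length n = 50. Base counts: T=12, C=9, A=16, G=13
G+C = 22, so %GC = 22/50 × 100 = 44%
Salt term: 16.6 × (-0.14) = -2.324
GC term: 0.41 × 44 = 18.04; length term: −600/50 = −12
Tm = 81.5 + (-2.324) + 18.04 − 12 = 85.216 → 85.2°C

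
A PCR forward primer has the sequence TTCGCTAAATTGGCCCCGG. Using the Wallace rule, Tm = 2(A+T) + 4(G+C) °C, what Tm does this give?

Counting bases: A=3, C=6, G=5, T=5
AT pairs contribute 8, GC pairs contribute 11.
Tm = 2(8) + 4(11) = 16 + 44 = 60°C

60°C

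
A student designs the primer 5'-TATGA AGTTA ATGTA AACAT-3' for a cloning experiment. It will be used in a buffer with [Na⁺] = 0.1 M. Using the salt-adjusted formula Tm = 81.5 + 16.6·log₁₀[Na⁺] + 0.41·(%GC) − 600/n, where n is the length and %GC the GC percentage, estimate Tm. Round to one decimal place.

43.1°C

Length n = 20. Scanning the sequence gives T=7, G=3, A=9, C=1.
G+C = 4, so %GC = 4/20 × 100 = 20%
Salt term: 16.6 × (-1) = -16.6
GC term: 0.41 × 20 = 8.2; length term: −600/20 = −30
Tm = 81.5 + (-16.6) + 8.2 − 30 = 43.1 → 43.1°C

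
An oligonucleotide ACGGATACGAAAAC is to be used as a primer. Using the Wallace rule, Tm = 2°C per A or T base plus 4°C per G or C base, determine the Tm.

40°C

Counting bases: A=7, T=1, C=3, G=3
So N_AT = 8 and N_GC = 6.
Tm = 2(8) + 4(6) = 16 + 24 = 40°C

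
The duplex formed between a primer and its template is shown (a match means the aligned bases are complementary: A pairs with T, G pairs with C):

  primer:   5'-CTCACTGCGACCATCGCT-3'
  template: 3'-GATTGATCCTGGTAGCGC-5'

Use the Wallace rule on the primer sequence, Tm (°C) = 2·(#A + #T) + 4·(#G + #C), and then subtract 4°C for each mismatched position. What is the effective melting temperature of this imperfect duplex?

Primer base counts: A=3, T=4, G=3, C=8 → A+T=7, G+C=11
Perfect-match Tm = 2(7) + 4(11) = 14 + 44 = 58°C
Mismatches (positions where the bases are not complementary): 4 (at positions 3, 7, 8, 18)
Effective Tm = 58 − 4×4 = 58 − 16 = 42°C

42°C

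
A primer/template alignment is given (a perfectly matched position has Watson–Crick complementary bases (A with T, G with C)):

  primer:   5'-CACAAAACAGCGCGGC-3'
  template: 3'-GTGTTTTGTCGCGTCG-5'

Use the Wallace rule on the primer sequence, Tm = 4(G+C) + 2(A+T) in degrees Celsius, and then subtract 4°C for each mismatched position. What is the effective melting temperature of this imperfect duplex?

48°C

Primer base counts: A=6, T=0, G=4, C=6 → A+T=6, G+C=10
Perfect-match Tm = 2(6) + 4(10) = 12 + 40 = 52°C
Mismatches (positions where the bases are not complementary): 1 (at position 14)
Effective Tm = 52 − 1×4 = 52 − 4 = 48°C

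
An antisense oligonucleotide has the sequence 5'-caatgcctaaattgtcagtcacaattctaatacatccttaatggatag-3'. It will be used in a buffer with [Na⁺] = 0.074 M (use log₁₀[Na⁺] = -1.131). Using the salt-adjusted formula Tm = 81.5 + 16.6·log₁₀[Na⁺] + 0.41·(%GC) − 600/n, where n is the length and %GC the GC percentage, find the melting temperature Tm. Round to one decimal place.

63.9°C

Length n = 48. Counting bases: A=17, C=10, T=15, G=6
G+C = 16, so %GC = 16/48 × 100 = 33.333%
Salt term: 16.6 × (-1.131) = -18.775
GC term: 0.41 × 33.333 = 13.667; length term: −600/48 = −12.5
Tm = 81.5 + (-18.775) + 13.667 − 12.5 = 63.892 → 63.9°C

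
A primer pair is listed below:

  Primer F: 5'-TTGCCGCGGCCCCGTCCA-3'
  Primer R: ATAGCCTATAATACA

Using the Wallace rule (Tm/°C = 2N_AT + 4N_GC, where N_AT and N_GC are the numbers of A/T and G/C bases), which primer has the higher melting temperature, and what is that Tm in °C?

Primer F, 64°C

Primer F: A+T=4, G+C=14 → Tm = 2(4)+4(14) = 64°C
Primer R: A+T=11, G+C=4 → Tm = 2(11)+4(4) = 38°C
64°C vs 38°C → primer F is higher.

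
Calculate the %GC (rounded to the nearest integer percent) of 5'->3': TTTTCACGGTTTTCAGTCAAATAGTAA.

Base counts: T=11, C=4, G=4, A=8
G+C = 4 + 4 = 8 out of 27 bases
%GC = 8/27 × 100 = 29.63% ≈ 30%

30%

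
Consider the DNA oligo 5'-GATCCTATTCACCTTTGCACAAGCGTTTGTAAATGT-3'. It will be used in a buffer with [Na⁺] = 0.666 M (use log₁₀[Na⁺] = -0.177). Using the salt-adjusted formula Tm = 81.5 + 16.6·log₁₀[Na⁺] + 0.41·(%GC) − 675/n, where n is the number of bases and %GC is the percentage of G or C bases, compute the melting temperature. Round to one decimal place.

75.8°C

Length n = 36. Scanning the sequence gives C=8, T=13, A=9, G=6.
G+C = 14, so %GC = 14/36 × 100 = 38.889%
Salt term: 16.6 × (-0.177) = -2.938
GC term: 0.41 × 38.889 = 15.944; length term: −675/36 = −18.75
Tm = 81.5 + (-2.938) + 15.944 − 18.75 = 75.756 → 75.8°C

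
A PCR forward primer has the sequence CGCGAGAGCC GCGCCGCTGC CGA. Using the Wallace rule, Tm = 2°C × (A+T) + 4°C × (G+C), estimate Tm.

Scanning the sequence gives C=10, G=9, T=1, A=3.
A+T = 4, G+C = 19
Tm = 4·19 + 2·4 = 76 + 8 = 84°C

84°C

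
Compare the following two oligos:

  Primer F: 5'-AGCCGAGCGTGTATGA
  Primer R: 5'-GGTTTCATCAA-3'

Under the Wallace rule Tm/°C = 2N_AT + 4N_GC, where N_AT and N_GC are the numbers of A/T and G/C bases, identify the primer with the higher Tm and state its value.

Primer F, 50°C

Primer F: A+T=7, G+C=9 → Tm = 2(7)+4(9) = 50°C
Primer R: A+T=7, G+C=4 → Tm = 2(7)+4(4) = 30°C
50°C vs 30°C → primer F is higher.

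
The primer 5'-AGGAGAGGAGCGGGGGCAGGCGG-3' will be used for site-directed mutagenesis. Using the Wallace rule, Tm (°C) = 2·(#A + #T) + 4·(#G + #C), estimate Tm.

A=5, T=0, G=15, C=3
A+T = 5, G+C = 18
Tm = 2×5 + 4×18 = 82°C

82°C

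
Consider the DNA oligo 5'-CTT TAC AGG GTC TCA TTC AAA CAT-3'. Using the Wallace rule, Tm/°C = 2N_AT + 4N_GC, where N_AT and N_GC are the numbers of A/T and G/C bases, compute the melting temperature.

Counting bases: G=3, C=6, A=7, T=8
AT pairs contribute 15, GC pairs contribute 9.
Tm = 2×15 + 4×9 = 66°C

66°C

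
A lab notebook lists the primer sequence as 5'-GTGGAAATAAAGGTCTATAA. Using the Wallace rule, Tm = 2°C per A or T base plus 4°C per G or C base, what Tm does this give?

Base counts: C=1, T=5, G=5, A=9
A+T = 14, G+C = 6
Tm = 4·6 + 2·14 = 24 + 28 = 52°C

52°C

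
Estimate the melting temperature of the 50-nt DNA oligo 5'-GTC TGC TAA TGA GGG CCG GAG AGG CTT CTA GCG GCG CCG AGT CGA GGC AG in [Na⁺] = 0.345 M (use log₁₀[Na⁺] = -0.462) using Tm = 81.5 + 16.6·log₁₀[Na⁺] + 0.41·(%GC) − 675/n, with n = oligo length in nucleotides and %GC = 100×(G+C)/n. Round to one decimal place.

Length n = 50. Scanning the sequence gives G=21, T=8, C=12, A=9.
G+C = 33, so %GC = 33/50 × 100 = 66%
Salt term: 16.6 × (-0.462) = -7.669
GC term: 0.41 × 66 = 27.06; length term: −675/50 = −13.5
Tm = 81.5 + (-7.669) + 27.06 − 13.5 = 87.391 → 87.4°C

87.4°C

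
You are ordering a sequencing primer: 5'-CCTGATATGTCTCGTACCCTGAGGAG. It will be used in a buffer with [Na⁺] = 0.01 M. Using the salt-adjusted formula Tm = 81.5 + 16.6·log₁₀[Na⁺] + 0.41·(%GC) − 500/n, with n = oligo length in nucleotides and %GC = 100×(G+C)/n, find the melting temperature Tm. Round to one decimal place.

Length n = 26. Base counts: G=7, A=5, T=7, C=7
G+C = 14, so %GC = 14/26 × 100 = 53.846%
Salt term: 16.6 × (-2) = -33.2
GC term: 0.41 × 53.846 = 22.077; length term: −500/26 = −19.231
Tm = 81.5 + (-33.2) + 22.077 − 19.231 = 51.146 → 51.1°C

51.1°C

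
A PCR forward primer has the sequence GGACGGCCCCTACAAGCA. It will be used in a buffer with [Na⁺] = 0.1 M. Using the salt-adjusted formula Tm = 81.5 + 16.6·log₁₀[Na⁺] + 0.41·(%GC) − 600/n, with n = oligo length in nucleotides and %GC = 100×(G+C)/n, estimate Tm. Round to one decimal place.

58.9°C

Length n = 18. G=5, T=1, C=7, A=5
G+C = 12, so %GC = 12/18 × 100 = 66.667%
Salt term: 16.6 × (-1) = -16.6
GC term: 0.41 × 66.667 = 27.333; length term: −600/18 = −33.333
Tm = 81.5 + (-16.6) + 27.333 − 33.333 = 58.9 → 58.9°C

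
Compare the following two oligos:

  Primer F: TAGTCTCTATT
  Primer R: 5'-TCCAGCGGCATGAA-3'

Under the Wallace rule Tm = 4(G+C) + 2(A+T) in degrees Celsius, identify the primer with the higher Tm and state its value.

Primer F: A+T=8, G+C=3 → Tm = 2(8)+4(3) = 28°C
Primer R: A+T=6, G+C=8 → Tm = 2(6)+4(8) = 44°C
28°C vs 44°C → primer R is higher.

Primer R, 44°C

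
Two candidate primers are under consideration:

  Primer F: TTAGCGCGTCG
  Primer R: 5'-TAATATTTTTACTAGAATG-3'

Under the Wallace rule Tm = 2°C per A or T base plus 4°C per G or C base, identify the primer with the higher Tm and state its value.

Primer F: A+T=4, G+C=7 → Tm = 2(4)+4(7) = 36°C
Primer R: A+T=16, G+C=3 → Tm = 2(16)+4(3) = 44°C
36°C vs 44°C → primer R is higher.

Primer R, 44°C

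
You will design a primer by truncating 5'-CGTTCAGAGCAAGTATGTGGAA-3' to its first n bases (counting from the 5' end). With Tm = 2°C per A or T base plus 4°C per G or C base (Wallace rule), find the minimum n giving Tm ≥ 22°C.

First 6 bases: CGTTCA → Tm = 18°C (< 22°C)
First 7 bases: CGTTCAG → Tm = 22°C (≥ 22°C)
Each additional base adds 2°C (A/T) or 4°C (G/C), so Tm is non-decreasing in n; n = 7 is the first length to reach 22°C.

n = 7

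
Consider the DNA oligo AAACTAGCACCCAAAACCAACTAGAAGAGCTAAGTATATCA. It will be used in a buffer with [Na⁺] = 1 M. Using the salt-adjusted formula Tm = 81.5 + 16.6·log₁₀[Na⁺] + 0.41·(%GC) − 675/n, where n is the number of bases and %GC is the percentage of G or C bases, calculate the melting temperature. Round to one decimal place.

80.0°C

Length n = 41. Base counts: T=6, A=20, G=5, C=10
G+C = 15, so %GC = 15/41 × 100 = 36.585%
Salt term: 16.6 × (0) = 0
GC term: 0.41 × 36.585 = 15; length term: −675/41 = −16.463
Tm = 81.5 + (0) + 15 − 16.463 = 80.037 → 80.0°C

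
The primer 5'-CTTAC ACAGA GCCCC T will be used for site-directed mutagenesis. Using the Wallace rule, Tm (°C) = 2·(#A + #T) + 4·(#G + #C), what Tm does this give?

Scanning the sequence gives C=7, T=3, A=4, G=2.
A+T = 7, G+C = 9
Tm = 2(7) + 4(9) = 14 + 36 = 50°C

50°C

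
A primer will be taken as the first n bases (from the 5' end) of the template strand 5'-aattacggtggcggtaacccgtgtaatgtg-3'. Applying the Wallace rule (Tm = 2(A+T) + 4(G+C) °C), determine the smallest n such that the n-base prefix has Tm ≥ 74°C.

n = 24

First 23 bases: AATTACGGTGGCGGTAACCCGTG → Tm = 72°C (< 74°C)
First 24 bases: AATTACGGTGGCGGTAACCCGTGT → Tm = 74°C (≥ 74°C)
Since every base adds ≥2°C, Tm only increases with n, so the threshold is first crossed at n = 24.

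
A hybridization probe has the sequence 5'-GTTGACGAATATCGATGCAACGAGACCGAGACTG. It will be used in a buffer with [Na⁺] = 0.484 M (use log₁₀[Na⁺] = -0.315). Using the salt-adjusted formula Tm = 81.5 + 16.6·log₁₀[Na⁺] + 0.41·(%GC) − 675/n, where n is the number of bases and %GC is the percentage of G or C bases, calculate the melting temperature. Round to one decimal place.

Length n = 34. Base counts: T=6, A=11, G=10, C=7
G+C = 17, so %GC = 17/34 × 100 = 50%
Salt term: 16.6 × (-0.315) = -5.229
GC term: 0.41 × 50 = 20.5; length term: −675/34 = −19.853
Tm = 81.5 + (-5.229) + 20.5 − 19.853 = 76.918 → 76.9°C

76.9°C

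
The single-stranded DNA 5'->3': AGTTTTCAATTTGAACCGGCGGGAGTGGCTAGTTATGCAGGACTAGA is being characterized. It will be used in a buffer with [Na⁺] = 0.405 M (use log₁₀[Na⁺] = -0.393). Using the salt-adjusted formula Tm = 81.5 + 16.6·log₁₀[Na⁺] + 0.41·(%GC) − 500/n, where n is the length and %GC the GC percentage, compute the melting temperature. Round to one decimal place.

Length n = 47. A=12, T=13, G=15, C=7
G+C = 22, so %GC = 22/47 × 100 = 46.809%
Salt term: 16.6 × (-0.393) = -6.524
GC term: 0.41 × 46.809 = 19.192; length term: −500/47 = −10.638
Tm = 81.5 + (-6.524) + 19.192 − 10.638 = 83.53 → 83.5°C

83.5°C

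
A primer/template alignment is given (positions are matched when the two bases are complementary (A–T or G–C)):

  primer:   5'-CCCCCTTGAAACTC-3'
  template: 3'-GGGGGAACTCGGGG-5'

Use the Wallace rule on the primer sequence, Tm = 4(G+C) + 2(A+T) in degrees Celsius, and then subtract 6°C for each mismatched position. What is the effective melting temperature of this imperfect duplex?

26°C

Primer base counts: A=3, T=3, G=1, C=7 → A+T=6, G+C=8
Perfect-match Tm = 2(6) + 4(8) = 12 + 32 = 44°C
Mismatches (positions where the bases are not complementary): 3 (at positions 10, 11, 13)
Effective Tm = 44 − 3×6 = 44 − 18 = 26°C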